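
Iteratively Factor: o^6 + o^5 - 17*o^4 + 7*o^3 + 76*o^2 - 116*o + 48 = (o - 1)*(o^5 + 2*o^4 - 15*o^3 - 8*o^2 + 68*o - 48) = (o - 2)*(o - 1)*(o^4 + 4*o^3 - 7*o^2 - 22*o + 24) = (o - 2)*(o - 1)*(o + 4)*(o^3 - 7*o + 6) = (o - 2)*(o - 1)^2*(o + 4)*(o^2 + o - 6) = (o - 2)^2*(o - 1)^2*(o + 4)*(o + 3)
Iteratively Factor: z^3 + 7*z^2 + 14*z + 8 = (z + 2)*(z^2 + 5*z + 4) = (z + 1)*(z + 2)*(z + 4)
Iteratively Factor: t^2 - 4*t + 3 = (t - 1)*(t - 3)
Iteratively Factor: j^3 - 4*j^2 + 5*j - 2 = (j - 2)*(j^2 - 2*j + 1) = (j - 2)*(j - 1)*(j - 1)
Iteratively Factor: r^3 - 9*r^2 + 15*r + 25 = (r + 1)*(r^2 - 10*r + 25) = (r - 5)*(r + 1)*(r - 5)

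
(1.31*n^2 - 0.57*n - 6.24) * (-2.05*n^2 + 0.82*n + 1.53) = -2.6855*n^4 + 2.2427*n^3 + 14.3289*n^2 - 5.9889*n - 9.5472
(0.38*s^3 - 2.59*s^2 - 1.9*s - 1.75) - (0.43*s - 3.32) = 0.38*s^3 - 2.59*s^2 - 2.33*s + 1.57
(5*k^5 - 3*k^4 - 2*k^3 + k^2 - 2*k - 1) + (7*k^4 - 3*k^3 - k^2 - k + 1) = 5*k^5 + 4*k^4 - 5*k^3 - 3*k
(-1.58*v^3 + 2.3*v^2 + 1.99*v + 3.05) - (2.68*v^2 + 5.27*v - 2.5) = -1.58*v^3 - 0.38*v^2 - 3.28*v + 5.55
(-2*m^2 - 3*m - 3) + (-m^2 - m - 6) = -3*m^2 - 4*m - 9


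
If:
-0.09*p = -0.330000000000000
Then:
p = 3.67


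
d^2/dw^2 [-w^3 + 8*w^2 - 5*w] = 16 - 6*w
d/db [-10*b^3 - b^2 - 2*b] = -30*b^2 - 2*b - 2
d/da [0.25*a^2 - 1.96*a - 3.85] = 0.5*a - 1.96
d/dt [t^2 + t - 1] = 2*t + 1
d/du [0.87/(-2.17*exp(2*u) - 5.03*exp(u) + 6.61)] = (3.7758*exp(u) + 4.3761)*exp(u)/(2.17*exp(2*u) + 5.03*exp(u) - 6.61)^2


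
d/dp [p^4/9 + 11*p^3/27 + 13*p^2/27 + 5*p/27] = 4*p^3/9 + 11*p^2/9 + 26*p/27 + 5/27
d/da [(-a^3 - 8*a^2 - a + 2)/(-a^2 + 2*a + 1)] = (a^4 - 4*a^3 - 20*a^2 - 12*a - 5)/(a^4 - 4*a^3 + 2*a^2 + 4*a + 1)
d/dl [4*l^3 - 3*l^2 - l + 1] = 12*l^2 - 6*l - 1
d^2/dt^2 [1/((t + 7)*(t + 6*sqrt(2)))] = 2*((t + 7)^2 + (t + 7)*(t + 6*sqrt(2)) + (t + 6*sqrt(2))^2)/((t + 7)^3*(t + 6*sqrt(2))^3)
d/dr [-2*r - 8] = -2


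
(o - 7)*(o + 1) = o^2 - 6*o - 7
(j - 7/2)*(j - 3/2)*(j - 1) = j^3 - 6*j^2 + 41*j/4 - 21/4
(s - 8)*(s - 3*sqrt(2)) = s^2 - 8*s - 3*sqrt(2)*s + 24*sqrt(2)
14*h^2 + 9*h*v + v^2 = (2*h + v)*(7*h + v)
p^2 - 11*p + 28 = (p - 7)*(p - 4)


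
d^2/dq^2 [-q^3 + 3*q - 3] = -6*q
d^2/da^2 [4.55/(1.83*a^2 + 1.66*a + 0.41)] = (-30.47499*a^2 - 27.64398*a + 4.55*(3.66*a + 1.66)*(7.32*a + 3.32) - 6.82773)/(1.83*a^2 + 1.66*a + 0.41)^3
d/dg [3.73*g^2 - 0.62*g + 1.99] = 7.46*g - 0.62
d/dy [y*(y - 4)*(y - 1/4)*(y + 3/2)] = 4*y^3 - 33*y^2/4 - 43*y/4 + 3/2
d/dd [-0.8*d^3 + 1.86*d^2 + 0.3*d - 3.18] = -2.4*d^2 + 3.72*d + 0.3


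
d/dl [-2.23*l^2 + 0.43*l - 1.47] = 0.43 - 4.46*l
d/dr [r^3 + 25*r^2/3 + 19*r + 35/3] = 3*r^2 + 50*r/3 + 19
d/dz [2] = 0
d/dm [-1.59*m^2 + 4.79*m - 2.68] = 4.79 - 3.18*m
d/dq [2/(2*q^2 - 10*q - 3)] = 4*(5 - 2*q)/(-2*q^2 + 10*q + 3)^2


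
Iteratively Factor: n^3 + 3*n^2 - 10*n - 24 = (n + 4)*(n^2 - n - 6) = (n - 3)*(n + 4)*(n + 2)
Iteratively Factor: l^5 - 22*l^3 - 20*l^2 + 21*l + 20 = (l - 1)*(l^4 + l^3 - 21*l^2 - 41*l - 20) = (l - 5)*(l - 1)*(l^3 + 6*l^2 + 9*l + 4) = (l - 5)*(l - 1)*(l + 1)*(l^2 + 5*l + 4) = (l - 5)*(l - 1)*(l + 1)^2*(l + 4)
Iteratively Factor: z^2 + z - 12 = (z + 4)*(z - 3)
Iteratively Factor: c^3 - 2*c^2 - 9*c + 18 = (c - 2)*(c^2 - 9) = (c - 3)*(c - 2)*(c + 3)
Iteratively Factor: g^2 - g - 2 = (g + 1)*(g - 2)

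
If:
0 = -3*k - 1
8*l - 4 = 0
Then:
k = -1/3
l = 1/2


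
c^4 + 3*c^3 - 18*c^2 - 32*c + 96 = (c - 3)*(c - 2)*(c + 4)^2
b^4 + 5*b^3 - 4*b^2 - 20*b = b*(b - 2)*(b + 2)*(b + 5)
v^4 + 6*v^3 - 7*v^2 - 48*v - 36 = (v - 3)*(v + 1)*(v + 2)*(v + 6)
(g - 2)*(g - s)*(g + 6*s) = g^3 + 5*g^2*s - 2*g^2 - 6*g*s^2 - 10*g*s + 12*s^2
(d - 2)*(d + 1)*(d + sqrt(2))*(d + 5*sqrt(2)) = d^4 - d^3 + 6*sqrt(2)*d^3 - 6*sqrt(2)*d^2 + 8*d^2 - 12*sqrt(2)*d - 10*d - 20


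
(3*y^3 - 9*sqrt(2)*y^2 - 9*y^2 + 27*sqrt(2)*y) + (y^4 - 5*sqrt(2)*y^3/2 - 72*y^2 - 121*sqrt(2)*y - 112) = y^4 - 5*sqrt(2)*y^3/2 + 3*y^3 - 81*y^2 - 9*sqrt(2)*y^2 - 94*sqrt(2)*y - 112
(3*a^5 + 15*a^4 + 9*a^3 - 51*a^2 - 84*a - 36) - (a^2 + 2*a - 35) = 3*a^5 + 15*a^4 + 9*a^3 - 52*a^2 - 86*a - 1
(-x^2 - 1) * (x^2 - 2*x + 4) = -x^4 + 2*x^3 - 5*x^2 + 2*x - 4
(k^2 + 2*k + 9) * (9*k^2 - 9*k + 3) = 9*k^4 + 9*k^3 + 66*k^2 - 75*k + 27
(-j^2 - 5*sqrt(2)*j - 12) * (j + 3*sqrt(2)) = -j^3 - 8*sqrt(2)*j^2 - 42*j - 36*sqrt(2)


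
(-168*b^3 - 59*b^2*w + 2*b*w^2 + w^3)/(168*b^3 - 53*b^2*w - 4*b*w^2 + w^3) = (3*b + w)/(-3*b + w)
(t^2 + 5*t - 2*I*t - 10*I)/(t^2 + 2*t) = (t^2 + t*(5 - 2*I) - 10*I)/(t*(t + 2))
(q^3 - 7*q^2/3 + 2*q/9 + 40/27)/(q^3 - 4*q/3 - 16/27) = (3*q - 5)/(3*q + 2)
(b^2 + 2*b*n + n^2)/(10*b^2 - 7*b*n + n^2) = (b^2 + 2*b*n + n^2)/(10*b^2 - 7*b*n + n^2)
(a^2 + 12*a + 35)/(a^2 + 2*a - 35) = (a + 5)/(a - 5)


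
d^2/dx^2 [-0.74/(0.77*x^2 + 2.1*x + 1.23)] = (0.877492*x^2 + 2.39316*x - 0.74*(1.54*x + 2.1)*(3.08*x + 4.2) + 1.401708)/(0.77*x^2 + 2.1*x + 1.23)^3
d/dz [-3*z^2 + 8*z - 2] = 8 - 6*z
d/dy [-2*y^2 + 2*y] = 2 - 4*y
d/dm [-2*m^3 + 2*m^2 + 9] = 2*m*(2 - 3*m)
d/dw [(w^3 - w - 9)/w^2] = (w^3 + w + 18)/w^3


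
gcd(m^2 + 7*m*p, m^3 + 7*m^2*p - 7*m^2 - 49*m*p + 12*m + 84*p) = m + 7*p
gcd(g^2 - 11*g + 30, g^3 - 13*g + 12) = 1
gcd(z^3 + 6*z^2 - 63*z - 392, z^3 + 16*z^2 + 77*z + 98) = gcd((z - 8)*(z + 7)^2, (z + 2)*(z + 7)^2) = z^2 + 14*z + 49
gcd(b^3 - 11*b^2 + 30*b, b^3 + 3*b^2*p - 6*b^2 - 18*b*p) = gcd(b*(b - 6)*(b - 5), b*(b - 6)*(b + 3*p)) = b^2 - 6*b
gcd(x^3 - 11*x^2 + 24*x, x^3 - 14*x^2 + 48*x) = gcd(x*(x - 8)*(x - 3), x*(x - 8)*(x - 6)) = x^2 - 8*x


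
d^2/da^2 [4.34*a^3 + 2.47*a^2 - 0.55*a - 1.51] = 26.04*a + 4.94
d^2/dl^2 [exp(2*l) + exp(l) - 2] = (4*exp(l) + 1)*exp(l)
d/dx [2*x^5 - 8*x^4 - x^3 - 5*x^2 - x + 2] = 10*x^4 - 32*x^3 - 3*x^2 - 10*x - 1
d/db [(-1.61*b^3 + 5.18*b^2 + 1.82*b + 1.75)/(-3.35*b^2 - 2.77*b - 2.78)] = (5.3935*b^4 + 8.9194*b^3 + 5.1758*b^2 - 17.0758*b - 0.2121)/(11.2225*b^4 + 18.559*b^3 + 26.2989*b^2 + 15.4012*b + 7.7284)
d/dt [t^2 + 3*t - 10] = 2*t + 3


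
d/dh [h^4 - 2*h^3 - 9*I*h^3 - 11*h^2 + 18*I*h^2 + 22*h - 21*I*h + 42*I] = 4*h^3 + h^2*(-6 - 27*I) + h*(-22 + 36*I) + 22 - 21*I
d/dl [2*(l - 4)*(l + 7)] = 4*l + 6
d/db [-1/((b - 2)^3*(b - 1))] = (4*b - 5)/((b - 2)^4*(b - 1)^2)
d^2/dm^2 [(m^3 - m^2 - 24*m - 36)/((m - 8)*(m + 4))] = 40*(m^3 + 9*m^2 + 60*m + 16)/(m^6 - 12*m^5 - 48*m^4 + 704*m^3 + 1536*m^2 - 12288*m - 32768)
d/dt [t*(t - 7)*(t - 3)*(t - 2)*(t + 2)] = 5*t^4 - 40*t^3 + 51*t^2 + 80*t - 84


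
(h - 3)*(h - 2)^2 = h^3 - 7*h^2 + 16*h - 12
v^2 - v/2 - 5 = (v - 5/2)*(v + 2)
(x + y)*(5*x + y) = 5*x^2 + 6*x*y + y^2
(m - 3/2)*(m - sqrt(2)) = m^2 - 3*m/2 - sqrt(2)*m + 3*sqrt(2)/2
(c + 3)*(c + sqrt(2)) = c^2 + sqrt(2)*c + 3*c + 3*sqrt(2)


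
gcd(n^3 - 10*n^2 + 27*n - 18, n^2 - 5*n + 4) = n - 1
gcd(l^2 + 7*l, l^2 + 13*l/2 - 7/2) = l + 7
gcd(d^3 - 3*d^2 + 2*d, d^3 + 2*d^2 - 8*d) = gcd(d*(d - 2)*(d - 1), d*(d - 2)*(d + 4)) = d^2 - 2*d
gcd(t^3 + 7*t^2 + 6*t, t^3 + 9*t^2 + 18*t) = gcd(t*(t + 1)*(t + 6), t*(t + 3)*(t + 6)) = t^2 + 6*t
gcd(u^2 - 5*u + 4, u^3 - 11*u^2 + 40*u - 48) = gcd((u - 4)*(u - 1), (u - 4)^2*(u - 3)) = u - 4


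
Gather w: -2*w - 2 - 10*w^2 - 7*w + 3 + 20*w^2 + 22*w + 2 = 10*w^2 + 13*w + 3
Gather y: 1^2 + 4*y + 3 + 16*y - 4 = 20*y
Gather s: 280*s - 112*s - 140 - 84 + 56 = 168*s - 168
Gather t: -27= -27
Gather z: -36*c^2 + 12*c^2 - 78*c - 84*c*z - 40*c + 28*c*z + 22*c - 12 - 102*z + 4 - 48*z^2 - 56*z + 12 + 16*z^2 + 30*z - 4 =-24*c^2 - 96*c - 32*z^2 + z*(-56*c - 128)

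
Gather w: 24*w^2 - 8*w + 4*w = 24*w^2 - 4*w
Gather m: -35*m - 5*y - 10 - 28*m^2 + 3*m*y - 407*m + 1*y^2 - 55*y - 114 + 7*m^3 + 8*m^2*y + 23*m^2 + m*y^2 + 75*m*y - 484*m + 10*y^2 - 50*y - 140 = 7*m^3 + m^2*(8*y - 5) + m*(y^2 + 78*y - 926) + 11*y^2 - 110*y - 264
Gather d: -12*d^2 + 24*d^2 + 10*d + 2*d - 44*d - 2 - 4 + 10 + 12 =12*d^2 - 32*d + 16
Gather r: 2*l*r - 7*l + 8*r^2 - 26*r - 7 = -7*l + 8*r^2 + r*(2*l - 26) - 7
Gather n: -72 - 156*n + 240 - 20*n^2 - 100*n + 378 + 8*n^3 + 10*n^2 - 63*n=8*n^3 - 10*n^2 - 319*n + 546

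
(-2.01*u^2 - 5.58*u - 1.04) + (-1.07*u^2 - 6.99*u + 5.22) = -3.08*u^2 - 12.57*u + 4.18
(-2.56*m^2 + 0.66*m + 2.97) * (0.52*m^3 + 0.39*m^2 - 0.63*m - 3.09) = -1.3312*m^5 - 0.6552*m^4 + 3.4146*m^3 + 8.6529*m^2 - 3.9105*m - 9.1773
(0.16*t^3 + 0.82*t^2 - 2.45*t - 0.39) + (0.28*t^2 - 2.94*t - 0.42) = 0.16*t^3 + 1.1*t^2 - 5.39*t - 0.81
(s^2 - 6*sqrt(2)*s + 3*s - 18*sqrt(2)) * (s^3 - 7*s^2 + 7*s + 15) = s^5 - 6*sqrt(2)*s^4 - 4*s^4 - 14*s^3 + 24*sqrt(2)*s^3 + 36*s^2 + 84*sqrt(2)*s^2 - 216*sqrt(2)*s + 45*s - 270*sqrt(2)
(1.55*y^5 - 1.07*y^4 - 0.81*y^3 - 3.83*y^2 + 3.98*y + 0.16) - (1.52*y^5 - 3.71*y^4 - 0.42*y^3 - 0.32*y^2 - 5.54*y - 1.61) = 0.03*y^5 + 2.64*y^4 - 0.39*y^3 - 3.51*y^2 + 9.52*y + 1.77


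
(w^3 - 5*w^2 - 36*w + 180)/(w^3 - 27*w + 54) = (w^2 - 11*w + 30)/(w^2 - 6*w + 9)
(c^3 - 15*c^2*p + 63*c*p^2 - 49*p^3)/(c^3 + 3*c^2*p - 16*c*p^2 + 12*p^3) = (-c^2 + 14*c*p - 49*p^2)/(-c^2 - 4*c*p + 12*p^2)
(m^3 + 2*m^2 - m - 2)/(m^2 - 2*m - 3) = (m^2 + m - 2)/(m - 3)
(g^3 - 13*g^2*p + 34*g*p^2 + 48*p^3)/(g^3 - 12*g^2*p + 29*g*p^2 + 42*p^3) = (-g + 8*p)/(-g + 7*p)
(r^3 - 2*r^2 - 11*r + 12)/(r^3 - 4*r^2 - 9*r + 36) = (r - 1)/(r - 3)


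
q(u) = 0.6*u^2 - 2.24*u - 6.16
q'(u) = 1.2*u - 2.24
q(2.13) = -8.21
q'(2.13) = 0.32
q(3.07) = -7.38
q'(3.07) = 1.44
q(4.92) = -2.66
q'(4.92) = 3.66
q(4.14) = -5.15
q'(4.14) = 2.73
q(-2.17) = 1.53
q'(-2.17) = -4.84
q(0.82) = -7.59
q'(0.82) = -1.26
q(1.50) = -8.17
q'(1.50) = -0.44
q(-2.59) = 3.67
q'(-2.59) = -5.35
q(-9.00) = 62.60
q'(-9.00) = -13.04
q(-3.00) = 5.96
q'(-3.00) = -5.84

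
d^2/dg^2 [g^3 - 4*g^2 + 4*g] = 6*g - 8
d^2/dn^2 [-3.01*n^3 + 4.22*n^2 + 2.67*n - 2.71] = 8.44 - 18.06*n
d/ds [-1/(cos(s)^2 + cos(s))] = -(sin(s)/cos(s)^2 + 2*tan(s))/(cos(s) + 1)^2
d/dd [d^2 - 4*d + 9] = 2*d - 4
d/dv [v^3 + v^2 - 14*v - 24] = 3*v^2 + 2*v - 14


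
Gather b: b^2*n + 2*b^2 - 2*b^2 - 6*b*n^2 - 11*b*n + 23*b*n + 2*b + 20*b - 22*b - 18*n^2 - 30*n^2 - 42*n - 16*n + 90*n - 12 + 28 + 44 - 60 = b^2*n + b*(-6*n^2 + 12*n) - 48*n^2 + 32*n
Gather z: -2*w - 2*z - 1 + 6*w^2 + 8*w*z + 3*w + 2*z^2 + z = 6*w^2 + w + 2*z^2 + z*(8*w - 1) - 1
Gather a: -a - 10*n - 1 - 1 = -a - 10*n - 2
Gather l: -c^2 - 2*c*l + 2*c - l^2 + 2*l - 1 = -c^2 + 2*c - l^2 + l*(2 - 2*c) - 1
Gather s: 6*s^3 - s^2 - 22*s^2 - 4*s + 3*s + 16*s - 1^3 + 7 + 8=6*s^3 - 23*s^2 + 15*s + 14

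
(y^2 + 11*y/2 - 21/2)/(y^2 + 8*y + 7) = (y - 3/2)/(y + 1)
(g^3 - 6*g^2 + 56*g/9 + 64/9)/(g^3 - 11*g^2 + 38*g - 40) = (g^2 - 2*g - 16/9)/(g^2 - 7*g + 10)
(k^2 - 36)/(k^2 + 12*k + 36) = (k - 6)/(k + 6)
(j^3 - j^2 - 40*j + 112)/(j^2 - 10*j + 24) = (j^2 + 3*j - 28)/(j - 6)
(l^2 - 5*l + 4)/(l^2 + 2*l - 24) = (l - 1)/(l + 6)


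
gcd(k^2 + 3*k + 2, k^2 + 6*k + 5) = k + 1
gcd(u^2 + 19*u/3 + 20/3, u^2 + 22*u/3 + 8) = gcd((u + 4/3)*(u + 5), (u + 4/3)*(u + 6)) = u + 4/3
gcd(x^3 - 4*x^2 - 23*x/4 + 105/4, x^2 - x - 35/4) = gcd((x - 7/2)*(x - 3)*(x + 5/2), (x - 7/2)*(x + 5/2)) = x^2 - x - 35/4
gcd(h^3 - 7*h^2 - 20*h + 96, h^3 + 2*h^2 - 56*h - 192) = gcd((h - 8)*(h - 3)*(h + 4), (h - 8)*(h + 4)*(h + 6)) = h^2 - 4*h - 32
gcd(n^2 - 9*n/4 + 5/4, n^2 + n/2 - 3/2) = n - 1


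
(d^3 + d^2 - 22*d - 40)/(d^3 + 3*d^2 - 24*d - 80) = (d + 2)/(d + 4)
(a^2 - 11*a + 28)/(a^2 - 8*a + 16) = (a - 7)/(a - 4)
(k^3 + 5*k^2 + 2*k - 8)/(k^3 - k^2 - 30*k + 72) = (k^3 + 5*k^2 + 2*k - 8)/(k^3 - k^2 - 30*k + 72)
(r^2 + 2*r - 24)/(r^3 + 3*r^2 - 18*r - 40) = (r + 6)/(r^2 + 7*r + 10)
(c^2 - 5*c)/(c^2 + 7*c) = (c - 5)/(c + 7)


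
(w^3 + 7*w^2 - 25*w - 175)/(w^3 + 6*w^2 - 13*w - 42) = (w^2 - 25)/(w^2 - w - 6)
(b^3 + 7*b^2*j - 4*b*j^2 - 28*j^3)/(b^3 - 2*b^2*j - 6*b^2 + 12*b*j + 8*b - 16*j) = (b^2 + 9*b*j + 14*j^2)/(b^2 - 6*b + 8)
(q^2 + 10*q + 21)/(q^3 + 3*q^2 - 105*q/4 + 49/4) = 4*(q + 3)/(4*q^2 - 16*q + 7)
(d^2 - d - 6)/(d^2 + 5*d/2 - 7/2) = 2*(d^2 - d - 6)/(2*d^2 + 5*d - 7)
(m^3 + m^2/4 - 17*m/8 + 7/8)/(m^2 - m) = m + 5/4 - 7/(8*m)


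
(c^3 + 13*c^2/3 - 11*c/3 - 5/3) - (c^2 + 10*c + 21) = c^3 + 10*c^2/3 - 41*c/3 - 68/3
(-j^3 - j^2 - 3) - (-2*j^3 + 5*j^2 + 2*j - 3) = j^3 - 6*j^2 - 2*j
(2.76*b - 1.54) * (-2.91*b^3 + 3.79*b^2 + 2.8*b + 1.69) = -8.0316*b^4 + 14.9418*b^3 + 1.8914*b^2 + 0.3524*b - 2.6026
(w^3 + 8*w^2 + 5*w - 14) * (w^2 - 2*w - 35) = w^5 + 6*w^4 - 46*w^3 - 304*w^2 - 147*w + 490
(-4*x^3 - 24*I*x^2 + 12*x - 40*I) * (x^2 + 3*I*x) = -4*x^5 - 36*I*x^4 + 84*x^3 - 4*I*x^2 + 120*x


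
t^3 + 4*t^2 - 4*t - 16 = (t - 2)*(t + 2)*(t + 4)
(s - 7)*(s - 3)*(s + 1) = s^3 - 9*s^2 + 11*s + 21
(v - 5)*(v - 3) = v^2 - 8*v + 15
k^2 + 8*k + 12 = (k + 2)*(k + 6)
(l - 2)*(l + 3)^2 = l^3 + 4*l^2 - 3*l - 18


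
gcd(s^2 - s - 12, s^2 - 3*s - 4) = s - 4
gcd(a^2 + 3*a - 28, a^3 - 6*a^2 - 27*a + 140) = a - 4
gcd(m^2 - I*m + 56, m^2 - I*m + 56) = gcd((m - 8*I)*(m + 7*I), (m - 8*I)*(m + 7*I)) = m^2 - I*m + 56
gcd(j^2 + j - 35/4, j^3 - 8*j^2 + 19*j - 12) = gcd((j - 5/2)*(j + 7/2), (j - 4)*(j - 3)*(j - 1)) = 1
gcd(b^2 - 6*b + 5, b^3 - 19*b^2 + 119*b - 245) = b - 5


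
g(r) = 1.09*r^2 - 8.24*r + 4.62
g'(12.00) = 17.92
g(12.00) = 62.70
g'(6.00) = 4.84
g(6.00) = -5.58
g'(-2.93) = -14.63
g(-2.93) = 38.12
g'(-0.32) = -8.94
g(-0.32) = 7.37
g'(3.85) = 0.15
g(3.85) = -10.95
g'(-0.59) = -9.53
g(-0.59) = 9.86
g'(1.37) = -5.25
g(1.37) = -4.62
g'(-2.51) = -13.71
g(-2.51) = 32.17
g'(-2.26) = -13.17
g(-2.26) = 28.81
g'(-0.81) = -10.01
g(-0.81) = 12.01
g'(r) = 2.18*r - 8.24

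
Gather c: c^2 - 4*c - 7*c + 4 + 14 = c^2 - 11*c + 18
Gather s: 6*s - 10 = 6*s - 10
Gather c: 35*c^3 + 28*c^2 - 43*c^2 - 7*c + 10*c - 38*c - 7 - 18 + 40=35*c^3 - 15*c^2 - 35*c + 15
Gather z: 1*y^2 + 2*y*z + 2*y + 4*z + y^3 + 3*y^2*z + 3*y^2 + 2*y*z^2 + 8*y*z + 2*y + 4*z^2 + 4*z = y^3 + 4*y^2 + 4*y + z^2*(2*y + 4) + z*(3*y^2 + 10*y + 8)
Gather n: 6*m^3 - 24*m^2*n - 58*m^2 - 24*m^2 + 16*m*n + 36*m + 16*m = 6*m^3 - 82*m^2 + 52*m + n*(-24*m^2 + 16*m)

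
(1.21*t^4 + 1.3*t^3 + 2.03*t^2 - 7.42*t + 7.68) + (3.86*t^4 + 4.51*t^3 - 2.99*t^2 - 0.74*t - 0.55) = 5.07*t^4 + 5.81*t^3 - 0.96*t^2 - 8.16*t + 7.13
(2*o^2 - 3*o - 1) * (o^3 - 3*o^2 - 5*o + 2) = 2*o^5 - 9*o^4 - 2*o^3 + 22*o^2 - o - 2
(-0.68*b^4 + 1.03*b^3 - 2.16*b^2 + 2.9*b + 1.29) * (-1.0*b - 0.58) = 0.68*b^5 - 0.6356*b^4 + 1.5626*b^3 - 1.6472*b^2 - 2.972*b - 0.7482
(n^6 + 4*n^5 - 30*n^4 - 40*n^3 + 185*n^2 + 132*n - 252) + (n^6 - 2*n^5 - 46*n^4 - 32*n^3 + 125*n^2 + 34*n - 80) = 2*n^6 + 2*n^5 - 76*n^4 - 72*n^3 + 310*n^2 + 166*n - 332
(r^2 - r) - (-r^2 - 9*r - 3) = 2*r^2 + 8*r + 3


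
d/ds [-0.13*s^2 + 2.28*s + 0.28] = 2.28 - 0.26*s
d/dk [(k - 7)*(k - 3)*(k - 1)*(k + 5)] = 4*k^3 - 18*k^2 - 48*k + 134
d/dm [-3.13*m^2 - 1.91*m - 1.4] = -6.26*m - 1.91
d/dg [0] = 0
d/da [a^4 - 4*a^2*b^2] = 4*a*(a^2 - 2*b^2)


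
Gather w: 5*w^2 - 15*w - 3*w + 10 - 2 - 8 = 5*w^2 - 18*w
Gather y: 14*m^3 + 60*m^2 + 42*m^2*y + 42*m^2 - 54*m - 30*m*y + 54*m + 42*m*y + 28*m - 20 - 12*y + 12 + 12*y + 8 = 14*m^3 + 102*m^2 + 28*m + y*(42*m^2 + 12*m)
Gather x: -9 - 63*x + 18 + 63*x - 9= 0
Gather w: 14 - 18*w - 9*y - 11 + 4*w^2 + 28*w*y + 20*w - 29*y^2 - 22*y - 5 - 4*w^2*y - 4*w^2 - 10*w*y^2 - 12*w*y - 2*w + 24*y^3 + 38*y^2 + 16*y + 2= -4*w^2*y + w*(-10*y^2 + 16*y) + 24*y^3 + 9*y^2 - 15*y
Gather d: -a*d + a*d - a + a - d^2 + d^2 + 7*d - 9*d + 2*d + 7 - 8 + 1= 0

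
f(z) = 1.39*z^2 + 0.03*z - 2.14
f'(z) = 2.78*z + 0.03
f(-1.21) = -0.14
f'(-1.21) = -3.33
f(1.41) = 0.67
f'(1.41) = 3.95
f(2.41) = 6.01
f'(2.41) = 6.73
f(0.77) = -1.29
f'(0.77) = 2.17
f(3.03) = 10.71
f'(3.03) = 8.45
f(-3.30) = 12.90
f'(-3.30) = -9.14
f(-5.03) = 32.88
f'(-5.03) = -13.95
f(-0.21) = -2.09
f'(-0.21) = -0.55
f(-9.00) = 110.18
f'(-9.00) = -24.99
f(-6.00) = 47.72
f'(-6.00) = -16.65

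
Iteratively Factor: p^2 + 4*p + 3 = (p + 3)*(p + 1)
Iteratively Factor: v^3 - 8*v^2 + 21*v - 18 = (v - 3)*(v^2 - 5*v + 6) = (v - 3)*(v - 2)*(v - 3)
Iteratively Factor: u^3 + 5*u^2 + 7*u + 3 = (u + 3)*(u^2 + 2*u + 1) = (u + 1)*(u + 3)*(u + 1)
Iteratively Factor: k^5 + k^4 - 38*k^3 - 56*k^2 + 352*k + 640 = (k + 4)*(k^4 - 3*k^3 - 26*k^2 + 48*k + 160) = (k - 5)*(k + 4)*(k^3 + 2*k^2 - 16*k - 32) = (k - 5)*(k + 2)*(k + 4)*(k^2 - 16) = (k - 5)*(k - 4)*(k + 2)*(k + 4)*(k + 4)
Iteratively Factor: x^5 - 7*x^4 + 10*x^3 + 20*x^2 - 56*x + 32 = (x - 2)*(x^4 - 5*x^3 + 20*x - 16) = (x - 2)*(x + 2)*(x^3 - 7*x^2 + 14*x - 8) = (x - 2)^2*(x + 2)*(x^2 - 5*x + 4) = (x - 4)*(x - 2)^2*(x + 2)*(x - 1)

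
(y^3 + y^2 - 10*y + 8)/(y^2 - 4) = (y^2 + 3*y - 4)/(y + 2)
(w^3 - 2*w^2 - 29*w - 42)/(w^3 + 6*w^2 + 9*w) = (w^2 - 5*w - 14)/(w*(w + 3))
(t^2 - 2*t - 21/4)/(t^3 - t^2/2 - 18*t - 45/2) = (t - 7/2)/(t^2 - 2*t - 15)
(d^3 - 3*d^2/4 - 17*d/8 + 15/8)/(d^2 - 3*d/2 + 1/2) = (8*d^2 + 2*d - 15)/(4*(2*d - 1))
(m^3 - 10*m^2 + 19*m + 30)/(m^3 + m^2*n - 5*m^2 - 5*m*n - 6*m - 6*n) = (m - 5)/(m + n)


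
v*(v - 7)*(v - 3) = v^3 - 10*v^2 + 21*v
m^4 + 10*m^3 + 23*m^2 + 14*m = m*(m + 1)*(m + 2)*(m + 7)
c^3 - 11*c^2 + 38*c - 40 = (c - 5)*(c - 4)*(c - 2)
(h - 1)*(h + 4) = h^2 + 3*h - 4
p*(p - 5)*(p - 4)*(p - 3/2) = p^4 - 21*p^3/2 + 67*p^2/2 - 30*p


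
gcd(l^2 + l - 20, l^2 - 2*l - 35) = l + 5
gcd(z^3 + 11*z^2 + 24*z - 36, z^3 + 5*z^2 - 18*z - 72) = z + 6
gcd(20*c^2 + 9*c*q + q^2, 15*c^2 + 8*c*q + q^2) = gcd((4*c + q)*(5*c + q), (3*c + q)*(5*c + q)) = 5*c + q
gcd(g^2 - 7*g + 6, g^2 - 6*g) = g - 6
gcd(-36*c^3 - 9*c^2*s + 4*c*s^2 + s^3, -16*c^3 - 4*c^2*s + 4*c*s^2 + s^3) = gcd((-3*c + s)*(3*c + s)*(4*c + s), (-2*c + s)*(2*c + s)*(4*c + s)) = 4*c + s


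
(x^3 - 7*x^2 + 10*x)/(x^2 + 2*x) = (x^2 - 7*x + 10)/(x + 2)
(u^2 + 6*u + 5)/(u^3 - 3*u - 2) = (u + 5)/(u^2 - u - 2)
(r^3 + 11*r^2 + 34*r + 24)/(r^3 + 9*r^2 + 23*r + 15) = (r^2 + 10*r + 24)/(r^2 + 8*r + 15)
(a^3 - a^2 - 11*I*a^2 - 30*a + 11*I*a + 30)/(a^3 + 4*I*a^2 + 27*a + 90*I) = (a^2 - a*(1 + 6*I) + 6*I)/(a^2 + 9*I*a - 18)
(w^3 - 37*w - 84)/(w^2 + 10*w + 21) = (w^2 - 3*w - 28)/(w + 7)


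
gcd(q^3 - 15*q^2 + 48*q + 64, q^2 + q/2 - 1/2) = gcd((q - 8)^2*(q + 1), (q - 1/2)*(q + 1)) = q + 1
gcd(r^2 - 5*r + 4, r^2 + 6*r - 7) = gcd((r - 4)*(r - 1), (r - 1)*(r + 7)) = r - 1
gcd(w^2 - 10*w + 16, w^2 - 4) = w - 2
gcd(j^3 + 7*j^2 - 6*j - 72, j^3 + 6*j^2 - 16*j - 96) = j^2 + 10*j + 24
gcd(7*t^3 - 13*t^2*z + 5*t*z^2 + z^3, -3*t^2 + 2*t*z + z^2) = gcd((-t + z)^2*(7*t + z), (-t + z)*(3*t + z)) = -t + z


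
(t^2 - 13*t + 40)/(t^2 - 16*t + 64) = (t - 5)/(t - 8)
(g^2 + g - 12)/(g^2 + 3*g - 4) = (g - 3)/(g - 1)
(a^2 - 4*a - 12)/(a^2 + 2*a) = (a - 6)/a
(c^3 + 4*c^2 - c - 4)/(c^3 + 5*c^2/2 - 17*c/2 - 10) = 2*(c - 1)/(2*c - 5)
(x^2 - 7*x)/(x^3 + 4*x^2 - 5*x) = (x - 7)/(x^2 + 4*x - 5)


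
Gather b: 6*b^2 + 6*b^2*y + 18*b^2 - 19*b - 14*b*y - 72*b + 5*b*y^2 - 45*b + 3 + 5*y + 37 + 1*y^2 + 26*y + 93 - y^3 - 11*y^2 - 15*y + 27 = b^2*(6*y + 24) + b*(5*y^2 - 14*y - 136) - y^3 - 10*y^2 + 16*y + 160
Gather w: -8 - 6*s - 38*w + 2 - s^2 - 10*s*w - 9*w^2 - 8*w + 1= -s^2 - 6*s - 9*w^2 + w*(-10*s - 46) - 5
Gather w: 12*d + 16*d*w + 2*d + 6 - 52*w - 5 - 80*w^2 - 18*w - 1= 14*d - 80*w^2 + w*(16*d - 70)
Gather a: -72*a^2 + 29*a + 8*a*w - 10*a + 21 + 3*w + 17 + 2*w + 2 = -72*a^2 + a*(8*w + 19) + 5*w + 40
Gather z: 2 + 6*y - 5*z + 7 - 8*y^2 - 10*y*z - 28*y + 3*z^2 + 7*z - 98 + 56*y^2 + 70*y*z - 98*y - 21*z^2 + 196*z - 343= 48*y^2 - 120*y - 18*z^2 + z*(60*y + 198) - 432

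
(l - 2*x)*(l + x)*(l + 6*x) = l^3 + 5*l^2*x - 8*l*x^2 - 12*x^3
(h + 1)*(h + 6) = h^2 + 7*h + 6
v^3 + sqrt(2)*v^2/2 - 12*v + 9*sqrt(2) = (v - 3*sqrt(2)/2)*(v - sqrt(2))*(v + 3*sqrt(2))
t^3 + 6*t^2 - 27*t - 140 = (t - 5)*(t + 4)*(t + 7)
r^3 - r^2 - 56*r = r*(r - 8)*(r + 7)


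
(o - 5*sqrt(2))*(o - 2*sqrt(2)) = o^2 - 7*sqrt(2)*o + 20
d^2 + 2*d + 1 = (d + 1)^2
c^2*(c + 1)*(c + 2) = c^4 + 3*c^3 + 2*c^2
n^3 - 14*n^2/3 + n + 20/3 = (n - 4)*(n - 5/3)*(n + 1)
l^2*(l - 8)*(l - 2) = l^4 - 10*l^3 + 16*l^2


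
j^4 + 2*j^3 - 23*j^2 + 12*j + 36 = (j - 3)*(j - 2)*(j + 1)*(j + 6)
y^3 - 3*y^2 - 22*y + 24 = (y - 6)*(y - 1)*(y + 4)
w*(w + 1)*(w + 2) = w^3 + 3*w^2 + 2*w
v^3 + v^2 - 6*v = v*(v - 2)*(v + 3)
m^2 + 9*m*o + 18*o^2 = (m + 3*o)*(m + 6*o)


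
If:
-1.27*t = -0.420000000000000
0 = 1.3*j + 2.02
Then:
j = -1.55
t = 0.33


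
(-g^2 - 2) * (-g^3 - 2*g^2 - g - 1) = g^5 + 2*g^4 + 3*g^3 + 5*g^2 + 2*g + 2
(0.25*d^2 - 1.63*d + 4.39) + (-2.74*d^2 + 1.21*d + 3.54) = -2.49*d^2 - 0.42*d + 7.93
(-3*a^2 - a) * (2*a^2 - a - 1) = -6*a^4 + a^3 + 4*a^2 + a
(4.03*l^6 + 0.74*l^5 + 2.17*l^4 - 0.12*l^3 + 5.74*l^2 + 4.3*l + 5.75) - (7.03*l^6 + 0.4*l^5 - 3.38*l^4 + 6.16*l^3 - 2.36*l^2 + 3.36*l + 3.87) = -3.0*l^6 + 0.34*l^5 + 5.55*l^4 - 6.28*l^3 + 8.1*l^2 + 0.94*l + 1.88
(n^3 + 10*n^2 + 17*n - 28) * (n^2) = n^5 + 10*n^4 + 17*n^3 - 28*n^2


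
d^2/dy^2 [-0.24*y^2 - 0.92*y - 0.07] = -0.480000000000000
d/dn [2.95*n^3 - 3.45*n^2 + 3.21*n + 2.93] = 8.85*n^2 - 6.9*n + 3.21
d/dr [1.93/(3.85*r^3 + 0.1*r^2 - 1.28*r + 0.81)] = (-22.2915*r^2 - 0.386*r + 2.4704)/(3.85*r^3 + 0.1*r^2 - 1.28*r + 0.81)^2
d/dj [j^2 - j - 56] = 2*j - 1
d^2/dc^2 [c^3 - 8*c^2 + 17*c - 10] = 6*c - 16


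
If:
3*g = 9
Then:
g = 3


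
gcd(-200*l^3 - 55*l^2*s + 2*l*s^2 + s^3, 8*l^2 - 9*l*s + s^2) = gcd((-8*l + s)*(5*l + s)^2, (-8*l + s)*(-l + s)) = -8*l + s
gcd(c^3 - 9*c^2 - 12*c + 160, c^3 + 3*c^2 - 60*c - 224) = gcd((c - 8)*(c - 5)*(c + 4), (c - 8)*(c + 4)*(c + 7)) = c^2 - 4*c - 32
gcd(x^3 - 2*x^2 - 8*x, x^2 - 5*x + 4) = x - 4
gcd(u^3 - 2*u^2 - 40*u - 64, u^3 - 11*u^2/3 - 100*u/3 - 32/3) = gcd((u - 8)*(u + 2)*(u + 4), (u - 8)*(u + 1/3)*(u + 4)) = u^2 - 4*u - 32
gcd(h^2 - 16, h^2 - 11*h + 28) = h - 4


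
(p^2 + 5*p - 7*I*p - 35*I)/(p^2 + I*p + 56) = (p + 5)/(p + 8*I)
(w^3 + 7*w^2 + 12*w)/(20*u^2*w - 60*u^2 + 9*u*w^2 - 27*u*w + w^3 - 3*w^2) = w*(w^2 + 7*w + 12)/(20*u^2*w - 60*u^2 + 9*u*w^2 - 27*u*w + w^3 - 3*w^2)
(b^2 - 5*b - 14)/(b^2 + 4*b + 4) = (b - 7)/(b + 2)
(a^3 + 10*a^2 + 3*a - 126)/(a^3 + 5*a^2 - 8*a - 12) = (a^2 + 4*a - 21)/(a^2 - a - 2)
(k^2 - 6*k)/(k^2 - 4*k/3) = 3*(k - 6)/(3*k - 4)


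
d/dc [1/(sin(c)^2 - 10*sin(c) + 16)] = 2*(5 - sin(c))*cos(c)/(sin(c)^2 - 10*sin(c) + 16)^2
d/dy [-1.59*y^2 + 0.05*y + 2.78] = 0.05 - 3.18*y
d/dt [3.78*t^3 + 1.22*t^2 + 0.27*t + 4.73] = 11.34*t^2 + 2.44*t + 0.27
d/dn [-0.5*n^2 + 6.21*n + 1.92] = 6.21 - 1.0*n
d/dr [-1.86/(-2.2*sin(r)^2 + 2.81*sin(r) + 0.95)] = (5.2266 - 8.184*sin(r))*cos(r)/(-2.2*sin(r)^2 + 2.81*sin(r) + 0.95)^2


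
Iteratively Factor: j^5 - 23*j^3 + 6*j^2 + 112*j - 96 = (j - 2)*(j^4 + 2*j^3 - 19*j^2 - 32*j + 48) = (j - 2)*(j + 4)*(j^3 - 2*j^2 - 11*j + 12) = (j - 2)*(j - 1)*(j + 4)*(j^2 - j - 12) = (j - 2)*(j - 1)*(j + 3)*(j + 4)*(j - 4)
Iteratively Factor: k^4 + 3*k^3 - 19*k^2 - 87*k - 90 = (k + 2)*(k^3 + k^2 - 21*k - 45) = (k - 5)*(k + 2)*(k^2 + 6*k + 9) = (k - 5)*(k + 2)*(k + 3)*(k + 3)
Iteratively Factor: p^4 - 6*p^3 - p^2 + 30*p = (p + 2)*(p^3 - 8*p^2 + 15*p) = (p - 3)*(p + 2)*(p^2 - 5*p) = (p - 5)*(p - 3)*(p + 2)*(p)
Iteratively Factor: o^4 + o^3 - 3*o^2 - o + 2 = (o + 2)*(o^3 - o^2 - o + 1) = (o - 1)*(o + 2)*(o^2 - 1) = (o - 1)*(o + 1)*(o + 2)*(o - 1)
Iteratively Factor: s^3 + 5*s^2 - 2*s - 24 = (s + 4)*(s^2 + s - 6) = (s - 2)*(s + 4)*(s + 3)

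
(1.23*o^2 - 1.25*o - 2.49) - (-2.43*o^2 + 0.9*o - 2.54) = 3.66*o^2 - 2.15*o + 0.0499999999999998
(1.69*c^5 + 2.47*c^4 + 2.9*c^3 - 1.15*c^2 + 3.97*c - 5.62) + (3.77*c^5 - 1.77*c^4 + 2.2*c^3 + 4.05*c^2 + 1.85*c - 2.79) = 5.46*c^5 + 0.7*c^4 + 5.1*c^3 + 2.9*c^2 + 5.82*c - 8.41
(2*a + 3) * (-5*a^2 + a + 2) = -10*a^3 - 13*a^2 + 7*a + 6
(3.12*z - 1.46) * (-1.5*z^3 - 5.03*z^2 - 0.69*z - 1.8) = -4.68*z^4 - 13.5036*z^3 + 5.191*z^2 - 4.6086*z + 2.628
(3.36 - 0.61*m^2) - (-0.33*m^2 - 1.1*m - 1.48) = -0.28*m^2 + 1.1*m + 4.84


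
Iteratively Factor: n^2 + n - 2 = (n + 2)*(n - 1)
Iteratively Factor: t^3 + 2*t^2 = (t)*(t^2 + 2*t) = t*(t + 2)*(t)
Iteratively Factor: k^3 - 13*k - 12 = (k + 1)*(k^2 - k - 12) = (k + 1)*(k + 3)*(k - 4)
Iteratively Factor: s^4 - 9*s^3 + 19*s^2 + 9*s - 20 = (s - 4)*(s^3 - 5*s^2 - s + 5) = (s - 5)*(s - 4)*(s^2 - 1) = (s - 5)*(s - 4)*(s + 1)*(s - 1)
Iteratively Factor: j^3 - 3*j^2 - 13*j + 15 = (j - 5)*(j^2 + 2*j - 3) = (j - 5)*(j + 3)*(j - 1)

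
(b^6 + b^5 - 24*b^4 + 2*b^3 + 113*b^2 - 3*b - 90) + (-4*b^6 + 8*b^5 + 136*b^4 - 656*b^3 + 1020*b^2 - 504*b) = -3*b^6 + 9*b^5 + 112*b^4 - 654*b^3 + 1133*b^2 - 507*b - 90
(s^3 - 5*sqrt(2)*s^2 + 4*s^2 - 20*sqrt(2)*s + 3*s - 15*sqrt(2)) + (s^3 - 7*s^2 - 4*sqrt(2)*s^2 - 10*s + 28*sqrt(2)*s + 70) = 2*s^3 - 9*sqrt(2)*s^2 - 3*s^2 - 7*s + 8*sqrt(2)*s - 15*sqrt(2) + 70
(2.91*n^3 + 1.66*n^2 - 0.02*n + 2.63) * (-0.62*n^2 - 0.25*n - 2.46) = -1.8042*n^5 - 1.7567*n^4 - 7.5612*n^3 - 5.7092*n^2 - 0.6083*n - 6.4698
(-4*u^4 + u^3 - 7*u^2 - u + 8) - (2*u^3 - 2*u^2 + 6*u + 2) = -4*u^4 - u^3 - 5*u^2 - 7*u + 6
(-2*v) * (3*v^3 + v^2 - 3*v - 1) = -6*v^4 - 2*v^3 + 6*v^2 + 2*v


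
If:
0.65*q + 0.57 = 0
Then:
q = -0.88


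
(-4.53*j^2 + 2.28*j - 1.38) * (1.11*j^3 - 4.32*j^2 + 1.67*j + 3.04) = -5.0283*j^5 + 22.1004*j^4 - 18.9465*j^3 - 4.002*j^2 + 4.6266*j - 4.1952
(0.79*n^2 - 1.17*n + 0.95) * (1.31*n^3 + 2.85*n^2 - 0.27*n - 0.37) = 1.0349*n^5 + 0.7188*n^4 - 2.3033*n^3 + 2.7311*n^2 + 0.1764*n - 0.3515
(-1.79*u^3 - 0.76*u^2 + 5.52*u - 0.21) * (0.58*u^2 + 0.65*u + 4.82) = -1.0382*u^5 - 1.6043*u^4 - 5.9202*u^3 - 0.197000000000001*u^2 + 26.4699*u - 1.0122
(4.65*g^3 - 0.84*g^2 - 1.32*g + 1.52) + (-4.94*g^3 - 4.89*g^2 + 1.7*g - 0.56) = -0.29*g^3 - 5.73*g^2 + 0.38*g + 0.96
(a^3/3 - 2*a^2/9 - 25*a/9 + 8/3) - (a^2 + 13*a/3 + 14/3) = a^3/3 - 11*a^2/9 - 64*a/9 - 2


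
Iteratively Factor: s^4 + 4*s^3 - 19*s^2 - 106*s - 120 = (s + 2)*(s^3 + 2*s^2 - 23*s - 60) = (s + 2)*(s + 3)*(s^2 - s - 20) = (s - 5)*(s + 2)*(s + 3)*(s + 4)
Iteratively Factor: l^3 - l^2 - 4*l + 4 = (l + 2)*(l^2 - 3*l + 2) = (l - 1)*(l + 2)*(l - 2)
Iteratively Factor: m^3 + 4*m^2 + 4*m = (m)*(m^2 + 4*m + 4) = m*(m + 2)*(m + 2)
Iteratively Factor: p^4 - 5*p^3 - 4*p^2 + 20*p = (p)*(p^3 - 5*p^2 - 4*p + 20) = p*(p - 2)*(p^2 - 3*p - 10) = p*(p - 2)*(p + 2)*(p - 5)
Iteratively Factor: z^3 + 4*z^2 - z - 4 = (z - 1)*(z^2 + 5*z + 4) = (z - 1)*(z + 4)*(z + 1)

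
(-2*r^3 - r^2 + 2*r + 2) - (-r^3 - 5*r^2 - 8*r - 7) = -r^3 + 4*r^2 + 10*r + 9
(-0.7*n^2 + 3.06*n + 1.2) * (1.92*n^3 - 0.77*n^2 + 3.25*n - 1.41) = -1.344*n^5 + 6.4142*n^4 - 2.3272*n^3 + 10.008*n^2 - 0.4146*n - 1.692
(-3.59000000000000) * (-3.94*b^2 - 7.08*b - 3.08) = 14.1446*b^2 + 25.4172*b + 11.0572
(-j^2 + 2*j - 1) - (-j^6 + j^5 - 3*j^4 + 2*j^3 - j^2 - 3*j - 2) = j^6 - j^5 + 3*j^4 - 2*j^3 + 5*j + 1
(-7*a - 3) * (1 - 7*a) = 49*a^2 + 14*a - 3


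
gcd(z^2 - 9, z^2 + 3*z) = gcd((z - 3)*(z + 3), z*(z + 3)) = z + 3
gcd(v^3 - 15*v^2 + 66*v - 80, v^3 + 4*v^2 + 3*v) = 1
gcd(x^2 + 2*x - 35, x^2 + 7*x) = x + 7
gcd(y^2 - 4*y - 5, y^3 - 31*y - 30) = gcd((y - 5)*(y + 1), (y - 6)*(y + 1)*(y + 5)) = y + 1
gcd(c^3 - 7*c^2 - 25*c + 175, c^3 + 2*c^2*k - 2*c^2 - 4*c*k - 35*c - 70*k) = c^2 - 2*c - 35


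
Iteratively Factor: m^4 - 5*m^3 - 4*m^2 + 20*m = (m + 2)*(m^3 - 7*m^2 + 10*m) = m*(m + 2)*(m^2 - 7*m + 10) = m*(m - 2)*(m + 2)*(m - 5)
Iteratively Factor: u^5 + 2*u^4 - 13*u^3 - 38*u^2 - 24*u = (u + 2)*(u^4 - 13*u^2 - 12*u) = u*(u + 2)*(u^3 - 13*u - 12) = u*(u + 1)*(u + 2)*(u^2 - u - 12) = u*(u + 1)*(u + 2)*(u + 3)*(u - 4)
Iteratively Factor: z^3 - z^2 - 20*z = (z - 5)*(z^2 + 4*z) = z*(z - 5)*(z + 4)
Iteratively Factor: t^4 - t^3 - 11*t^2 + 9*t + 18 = (t - 3)*(t^3 + 2*t^2 - 5*t - 6) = (t - 3)*(t - 2)*(t^2 + 4*t + 3) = (t - 3)*(t - 2)*(t + 1)*(t + 3)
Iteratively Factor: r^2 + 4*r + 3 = (r + 1)*(r + 3)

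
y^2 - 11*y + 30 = (y - 6)*(y - 5)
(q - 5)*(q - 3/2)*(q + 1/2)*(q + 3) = q^4 - 3*q^3 - 55*q^2/4 + 33*q/2 + 45/4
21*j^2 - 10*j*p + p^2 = (-7*j + p)*(-3*j + p)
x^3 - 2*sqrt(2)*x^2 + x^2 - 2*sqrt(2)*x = x*(x + 1)*(x - 2*sqrt(2))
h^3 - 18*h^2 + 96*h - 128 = (h - 8)^2*(h - 2)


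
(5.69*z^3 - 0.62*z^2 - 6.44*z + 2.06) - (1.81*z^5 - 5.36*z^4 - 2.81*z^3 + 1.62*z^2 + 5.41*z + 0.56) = -1.81*z^5 + 5.36*z^4 + 8.5*z^3 - 2.24*z^2 - 11.85*z + 1.5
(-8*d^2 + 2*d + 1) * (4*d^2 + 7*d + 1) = -32*d^4 - 48*d^3 + 10*d^2 + 9*d + 1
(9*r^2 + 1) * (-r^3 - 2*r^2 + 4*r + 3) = -9*r^5 - 18*r^4 + 35*r^3 + 25*r^2 + 4*r + 3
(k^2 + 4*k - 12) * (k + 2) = k^3 + 6*k^2 - 4*k - 24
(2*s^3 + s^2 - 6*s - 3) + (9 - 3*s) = 2*s^3 + s^2 - 9*s + 6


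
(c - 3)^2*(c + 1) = c^3 - 5*c^2 + 3*c + 9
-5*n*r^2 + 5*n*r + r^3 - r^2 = r*(-5*n + r)*(r - 1)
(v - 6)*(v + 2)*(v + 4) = v^3 - 28*v - 48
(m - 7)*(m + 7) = m^2 - 49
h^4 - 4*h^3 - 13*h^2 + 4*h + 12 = (h - 6)*(h - 1)*(h + 1)*(h + 2)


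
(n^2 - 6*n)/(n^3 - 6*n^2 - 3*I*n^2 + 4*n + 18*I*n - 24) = n/(n^2 - 3*I*n + 4)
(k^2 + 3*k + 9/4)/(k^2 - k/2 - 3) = (k + 3/2)/(k - 2)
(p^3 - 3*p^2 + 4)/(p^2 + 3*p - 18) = (p^3 - 3*p^2 + 4)/(p^2 + 3*p - 18)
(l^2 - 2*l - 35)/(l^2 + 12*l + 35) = (l - 7)/(l + 7)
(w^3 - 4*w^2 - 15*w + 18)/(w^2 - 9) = (w^2 - 7*w + 6)/(w - 3)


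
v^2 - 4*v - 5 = (v - 5)*(v + 1)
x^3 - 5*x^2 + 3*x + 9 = (x - 3)^2*(x + 1)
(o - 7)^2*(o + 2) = o^3 - 12*o^2 + 21*o + 98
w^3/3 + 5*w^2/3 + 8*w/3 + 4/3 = (w/3 + 1/3)*(w + 2)^2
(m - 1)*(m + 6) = m^2 + 5*m - 6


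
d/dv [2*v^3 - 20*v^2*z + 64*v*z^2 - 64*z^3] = 6*v^2 - 40*v*z + 64*z^2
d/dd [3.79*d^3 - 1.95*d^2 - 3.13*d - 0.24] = 11.37*d^2 - 3.9*d - 3.13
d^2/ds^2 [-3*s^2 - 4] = -6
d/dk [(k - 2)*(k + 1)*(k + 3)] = 3*k^2 + 4*k - 5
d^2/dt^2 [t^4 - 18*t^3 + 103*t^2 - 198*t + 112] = 12*t^2 - 108*t + 206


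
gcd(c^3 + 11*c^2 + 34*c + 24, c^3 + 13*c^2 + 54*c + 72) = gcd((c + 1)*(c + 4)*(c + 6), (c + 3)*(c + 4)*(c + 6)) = c^2 + 10*c + 24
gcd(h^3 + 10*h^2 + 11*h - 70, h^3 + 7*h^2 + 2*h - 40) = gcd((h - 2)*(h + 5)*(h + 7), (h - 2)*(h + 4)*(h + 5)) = h^2 + 3*h - 10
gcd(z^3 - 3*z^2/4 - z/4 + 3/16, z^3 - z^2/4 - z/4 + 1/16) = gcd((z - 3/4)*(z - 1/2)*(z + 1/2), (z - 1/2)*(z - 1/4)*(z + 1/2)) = z^2 - 1/4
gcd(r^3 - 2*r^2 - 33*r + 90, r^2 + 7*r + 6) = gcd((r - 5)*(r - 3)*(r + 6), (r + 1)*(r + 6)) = r + 6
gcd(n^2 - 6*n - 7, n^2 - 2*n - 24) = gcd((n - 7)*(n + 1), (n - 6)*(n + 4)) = 1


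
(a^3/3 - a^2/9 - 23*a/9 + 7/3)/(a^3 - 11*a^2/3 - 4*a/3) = (-3*a^3 + a^2 + 23*a - 21)/(3*a*(-3*a^2 + 11*a + 4))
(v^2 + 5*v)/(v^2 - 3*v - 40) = v/(v - 8)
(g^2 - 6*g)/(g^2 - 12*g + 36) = g/(g - 6)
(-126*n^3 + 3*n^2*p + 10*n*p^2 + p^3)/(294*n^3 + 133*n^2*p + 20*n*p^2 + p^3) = (-3*n + p)/(7*n + p)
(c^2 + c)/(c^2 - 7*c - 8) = c/(c - 8)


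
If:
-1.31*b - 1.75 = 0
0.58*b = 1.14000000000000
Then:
No Solution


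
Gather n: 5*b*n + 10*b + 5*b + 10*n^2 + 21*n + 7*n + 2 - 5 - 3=15*b + 10*n^2 + n*(5*b + 28) - 6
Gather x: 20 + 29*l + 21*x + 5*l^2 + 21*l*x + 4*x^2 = 5*l^2 + 29*l + 4*x^2 + x*(21*l + 21) + 20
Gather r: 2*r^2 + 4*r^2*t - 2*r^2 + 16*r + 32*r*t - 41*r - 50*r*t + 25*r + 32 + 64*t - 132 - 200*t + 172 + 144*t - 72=4*r^2*t - 18*r*t + 8*t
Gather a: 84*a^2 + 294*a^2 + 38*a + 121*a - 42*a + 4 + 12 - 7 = 378*a^2 + 117*a + 9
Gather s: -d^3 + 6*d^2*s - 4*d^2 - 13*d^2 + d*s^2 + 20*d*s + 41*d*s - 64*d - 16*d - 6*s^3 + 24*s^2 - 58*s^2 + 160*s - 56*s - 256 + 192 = -d^3 - 17*d^2 - 80*d - 6*s^3 + s^2*(d - 34) + s*(6*d^2 + 61*d + 104) - 64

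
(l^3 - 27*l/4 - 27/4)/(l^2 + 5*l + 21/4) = (2*l^2 - 3*l - 9)/(2*l + 7)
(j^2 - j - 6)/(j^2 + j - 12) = (j + 2)/(j + 4)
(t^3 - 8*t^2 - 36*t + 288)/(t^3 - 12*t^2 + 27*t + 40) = (t^2 - 36)/(t^2 - 4*t - 5)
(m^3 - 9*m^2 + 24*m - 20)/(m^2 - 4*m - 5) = (m^2 - 4*m + 4)/(m + 1)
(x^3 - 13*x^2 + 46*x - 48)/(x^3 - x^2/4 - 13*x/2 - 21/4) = 4*(x^2 - 10*x + 16)/(4*x^2 + 11*x + 7)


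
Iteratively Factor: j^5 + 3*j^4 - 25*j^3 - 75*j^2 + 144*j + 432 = (j + 3)*(j^4 - 25*j^2 + 144) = (j + 3)*(j + 4)*(j^3 - 4*j^2 - 9*j + 36) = (j - 3)*(j + 3)*(j + 4)*(j^2 - j - 12) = (j - 3)*(j + 3)^2*(j + 4)*(j - 4)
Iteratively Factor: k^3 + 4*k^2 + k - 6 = (k + 3)*(k^2 + k - 2) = (k - 1)*(k + 3)*(k + 2)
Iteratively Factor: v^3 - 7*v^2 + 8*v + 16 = (v - 4)*(v^2 - 3*v - 4) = (v - 4)*(v + 1)*(v - 4)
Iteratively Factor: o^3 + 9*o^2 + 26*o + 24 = (o + 4)*(o^2 + 5*o + 6) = (o + 3)*(o + 4)*(o + 2)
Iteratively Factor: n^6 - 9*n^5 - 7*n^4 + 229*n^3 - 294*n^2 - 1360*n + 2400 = (n - 5)*(n^5 - 4*n^4 - 27*n^3 + 94*n^2 + 176*n - 480) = (n - 5)*(n - 4)*(n^4 - 27*n^2 - 14*n + 120) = (n - 5)^2*(n - 4)*(n^3 + 5*n^2 - 2*n - 24) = (n - 5)^2*(n - 4)*(n + 3)*(n^2 + 2*n - 8) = (n - 5)^2*(n - 4)*(n + 3)*(n + 4)*(n - 2)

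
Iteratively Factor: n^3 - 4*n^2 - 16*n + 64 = (n - 4)*(n^2 - 16) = (n - 4)*(n + 4)*(n - 4)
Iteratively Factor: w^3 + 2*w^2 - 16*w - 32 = (w - 4)*(w^2 + 6*w + 8) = (w - 4)*(w + 4)*(w + 2)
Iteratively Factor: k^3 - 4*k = (k)*(k^2 - 4) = k*(k + 2)*(k - 2)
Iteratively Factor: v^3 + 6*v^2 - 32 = (v + 4)*(v^2 + 2*v - 8) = (v + 4)^2*(v - 2)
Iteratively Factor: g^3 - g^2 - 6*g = (g + 2)*(g^2 - 3*g) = (g - 3)*(g + 2)*(g)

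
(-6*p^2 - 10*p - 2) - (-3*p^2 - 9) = -3*p^2 - 10*p + 7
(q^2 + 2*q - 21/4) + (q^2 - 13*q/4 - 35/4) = 2*q^2 - 5*q/4 - 14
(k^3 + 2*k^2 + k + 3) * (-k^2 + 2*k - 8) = -k^5 - 5*k^3 - 17*k^2 - 2*k - 24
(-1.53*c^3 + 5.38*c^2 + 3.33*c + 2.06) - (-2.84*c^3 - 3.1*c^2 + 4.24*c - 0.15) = 1.31*c^3 + 8.48*c^2 - 0.91*c + 2.21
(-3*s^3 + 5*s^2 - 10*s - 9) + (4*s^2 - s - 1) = -3*s^3 + 9*s^2 - 11*s - 10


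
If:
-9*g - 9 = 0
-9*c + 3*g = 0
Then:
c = -1/3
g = -1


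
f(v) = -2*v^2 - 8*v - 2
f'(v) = -4*v - 8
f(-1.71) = 5.83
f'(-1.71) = -1.16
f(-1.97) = 6.00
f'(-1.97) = -0.12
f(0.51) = -6.60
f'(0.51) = -10.04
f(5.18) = -97.10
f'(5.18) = -28.72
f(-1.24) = 4.84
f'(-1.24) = -3.04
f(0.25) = -4.12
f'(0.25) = -9.00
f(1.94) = -25.05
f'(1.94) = -15.76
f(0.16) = -3.33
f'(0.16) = -8.64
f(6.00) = -122.00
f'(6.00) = -32.00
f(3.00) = -44.00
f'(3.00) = -20.00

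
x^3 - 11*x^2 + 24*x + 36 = (x - 6)^2*(x + 1)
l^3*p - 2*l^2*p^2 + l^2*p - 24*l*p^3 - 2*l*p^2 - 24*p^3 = (l - 6*p)*(l + 4*p)*(l*p + p)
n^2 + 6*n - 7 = (n - 1)*(n + 7)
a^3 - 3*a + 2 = (a - 1)^2*(a + 2)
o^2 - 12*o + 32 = (o - 8)*(o - 4)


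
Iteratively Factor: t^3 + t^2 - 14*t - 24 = (t + 3)*(t^2 - 2*t - 8) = (t + 2)*(t + 3)*(t - 4)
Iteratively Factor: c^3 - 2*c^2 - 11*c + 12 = (c - 1)*(c^2 - c - 12) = (c - 1)*(c + 3)*(c - 4)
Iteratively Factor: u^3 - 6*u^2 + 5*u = (u)*(u^2 - 6*u + 5) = u*(u - 1)*(u - 5)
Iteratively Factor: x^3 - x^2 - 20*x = (x + 4)*(x^2 - 5*x) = (x - 5)*(x + 4)*(x)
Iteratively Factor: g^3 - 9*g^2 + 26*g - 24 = (g - 3)*(g^2 - 6*g + 8) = (g - 4)*(g - 3)*(g - 2)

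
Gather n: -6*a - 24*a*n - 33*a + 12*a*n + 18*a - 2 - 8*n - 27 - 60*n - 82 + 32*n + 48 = -21*a + n*(-12*a - 36) - 63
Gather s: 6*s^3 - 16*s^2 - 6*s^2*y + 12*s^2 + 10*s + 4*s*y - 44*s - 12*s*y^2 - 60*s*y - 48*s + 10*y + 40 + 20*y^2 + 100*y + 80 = 6*s^3 + s^2*(-6*y - 4) + s*(-12*y^2 - 56*y - 82) + 20*y^2 + 110*y + 120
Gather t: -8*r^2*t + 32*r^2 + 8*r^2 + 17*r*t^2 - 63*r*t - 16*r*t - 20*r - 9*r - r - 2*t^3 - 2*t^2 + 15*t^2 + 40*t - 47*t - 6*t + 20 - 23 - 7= 40*r^2 - 30*r - 2*t^3 + t^2*(17*r + 13) + t*(-8*r^2 - 79*r - 13) - 10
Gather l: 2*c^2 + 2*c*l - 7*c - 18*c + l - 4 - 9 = 2*c^2 - 25*c + l*(2*c + 1) - 13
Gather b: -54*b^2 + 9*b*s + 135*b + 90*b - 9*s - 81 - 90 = -54*b^2 + b*(9*s + 225) - 9*s - 171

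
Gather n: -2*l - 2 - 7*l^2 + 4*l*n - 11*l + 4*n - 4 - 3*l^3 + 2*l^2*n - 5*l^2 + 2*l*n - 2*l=-3*l^3 - 12*l^2 - 15*l + n*(2*l^2 + 6*l + 4) - 6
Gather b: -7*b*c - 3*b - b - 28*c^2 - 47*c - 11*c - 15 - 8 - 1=b*(-7*c - 4) - 28*c^2 - 58*c - 24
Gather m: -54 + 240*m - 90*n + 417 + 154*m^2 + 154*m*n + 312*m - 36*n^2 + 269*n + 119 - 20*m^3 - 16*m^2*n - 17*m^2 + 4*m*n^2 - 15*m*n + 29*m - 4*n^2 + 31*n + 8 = -20*m^3 + m^2*(137 - 16*n) + m*(4*n^2 + 139*n + 581) - 40*n^2 + 210*n + 490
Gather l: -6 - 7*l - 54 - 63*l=-70*l - 60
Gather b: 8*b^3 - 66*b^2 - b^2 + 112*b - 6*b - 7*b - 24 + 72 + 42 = 8*b^3 - 67*b^2 + 99*b + 90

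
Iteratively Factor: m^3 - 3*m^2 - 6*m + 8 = (m - 1)*(m^2 - 2*m - 8) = (m - 4)*(m - 1)*(m + 2)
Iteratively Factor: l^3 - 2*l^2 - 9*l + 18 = (l - 2)*(l^2 - 9) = (l - 3)*(l - 2)*(l + 3)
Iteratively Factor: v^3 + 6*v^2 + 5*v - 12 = (v + 4)*(v^2 + 2*v - 3) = (v + 3)*(v + 4)*(v - 1)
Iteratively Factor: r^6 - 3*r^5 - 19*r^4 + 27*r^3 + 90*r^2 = (r - 5)*(r^5 + 2*r^4 - 9*r^3 - 18*r^2) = (r - 5)*(r + 2)*(r^4 - 9*r^2) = (r - 5)*(r + 2)*(r + 3)*(r^3 - 3*r^2) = r*(r - 5)*(r + 2)*(r + 3)*(r^2 - 3*r) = r^2*(r - 5)*(r + 2)*(r + 3)*(r - 3)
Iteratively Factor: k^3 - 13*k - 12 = (k + 3)*(k^2 - 3*k - 4) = (k + 1)*(k + 3)*(k - 4)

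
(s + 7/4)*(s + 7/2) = s^2 + 21*s/4 + 49/8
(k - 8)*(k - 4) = k^2 - 12*k + 32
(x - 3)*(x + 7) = x^2 + 4*x - 21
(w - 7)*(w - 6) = w^2 - 13*w + 42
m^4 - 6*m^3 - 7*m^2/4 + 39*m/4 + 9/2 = (m - 6)*(m - 3/2)*(m + 1/2)*(m + 1)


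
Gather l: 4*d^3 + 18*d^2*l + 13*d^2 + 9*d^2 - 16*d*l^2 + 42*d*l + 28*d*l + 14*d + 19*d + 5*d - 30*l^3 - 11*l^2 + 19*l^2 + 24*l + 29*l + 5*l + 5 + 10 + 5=4*d^3 + 22*d^2 + 38*d - 30*l^3 + l^2*(8 - 16*d) + l*(18*d^2 + 70*d + 58) + 20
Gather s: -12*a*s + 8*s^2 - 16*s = 8*s^2 + s*(-12*a - 16)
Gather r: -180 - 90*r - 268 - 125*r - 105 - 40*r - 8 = -255*r - 561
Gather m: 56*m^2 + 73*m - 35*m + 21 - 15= 56*m^2 + 38*m + 6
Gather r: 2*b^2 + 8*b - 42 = 2*b^2 + 8*b - 42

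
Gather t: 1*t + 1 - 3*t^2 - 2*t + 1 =-3*t^2 - t + 2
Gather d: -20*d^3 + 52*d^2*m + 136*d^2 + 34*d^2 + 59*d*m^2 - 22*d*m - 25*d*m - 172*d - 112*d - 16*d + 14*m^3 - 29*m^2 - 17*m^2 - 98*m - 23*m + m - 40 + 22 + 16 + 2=-20*d^3 + d^2*(52*m + 170) + d*(59*m^2 - 47*m - 300) + 14*m^3 - 46*m^2 - 120*m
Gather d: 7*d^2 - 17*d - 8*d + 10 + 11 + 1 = 7*d^2 - 25*d + 22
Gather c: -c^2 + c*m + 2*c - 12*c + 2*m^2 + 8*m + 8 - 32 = -c^2 + c*(m - 10) + 2*m^2 + 8*m - 24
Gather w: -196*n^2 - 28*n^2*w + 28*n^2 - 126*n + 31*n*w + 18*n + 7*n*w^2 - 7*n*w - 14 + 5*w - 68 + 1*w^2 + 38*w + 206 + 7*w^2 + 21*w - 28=-168*n^2 - 108*n + w^2*(7*n + 8) + w*(-28*n^2 + 24*n + 64) + 96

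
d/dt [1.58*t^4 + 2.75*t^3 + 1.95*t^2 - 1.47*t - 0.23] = 6.32*t^3 + 8.25*t^2 + 3.9*t - 1.47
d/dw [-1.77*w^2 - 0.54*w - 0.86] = -3.54*w - 0.54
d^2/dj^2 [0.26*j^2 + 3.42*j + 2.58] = 0.520000000000000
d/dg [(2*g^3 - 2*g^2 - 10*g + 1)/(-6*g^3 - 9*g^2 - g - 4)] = (-30*g^4 - 124*g^3 - 94*g^2 + 34*g + 41)/(36*g^6 + 108*g^5 + 93*g^4 + 66*g^3 + 73*g^2 + 8*g + 16)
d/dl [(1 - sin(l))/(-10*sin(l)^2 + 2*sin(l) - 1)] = (-10*sin(l)^2 + 20*sin(l) - 1)*cos(l)/(10*sin(l)^2 - 2*sin(l) + 1)^2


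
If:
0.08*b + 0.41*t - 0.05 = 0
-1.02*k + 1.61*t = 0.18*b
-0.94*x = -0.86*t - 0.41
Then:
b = 3.06831395348837 - 5.60174418604651*x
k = 2.71380528955768*x - 1.29397514819881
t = 1.09302325581395*x - 0.476744186046512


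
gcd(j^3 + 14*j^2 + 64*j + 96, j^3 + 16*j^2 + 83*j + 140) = j + 4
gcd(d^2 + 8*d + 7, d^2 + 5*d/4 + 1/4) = d + 1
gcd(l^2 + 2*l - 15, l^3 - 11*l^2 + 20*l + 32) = 1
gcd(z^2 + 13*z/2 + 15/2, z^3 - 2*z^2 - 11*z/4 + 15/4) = z + 3/2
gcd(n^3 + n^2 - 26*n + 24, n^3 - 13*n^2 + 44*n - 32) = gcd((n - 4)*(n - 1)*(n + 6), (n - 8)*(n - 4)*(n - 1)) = n^2 - 5*n + 4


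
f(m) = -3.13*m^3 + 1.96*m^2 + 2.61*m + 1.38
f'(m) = -9.39*m^2 + 3.92*m + 2.61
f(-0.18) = 0.99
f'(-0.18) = 1.60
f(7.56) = -1219.28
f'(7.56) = -504.43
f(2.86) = -48.35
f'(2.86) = -62.99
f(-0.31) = 0.85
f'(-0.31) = 0.49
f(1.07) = 2.58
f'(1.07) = -3.95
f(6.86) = -898.93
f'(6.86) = -412.39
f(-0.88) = 2.73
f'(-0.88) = -8.11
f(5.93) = -566.91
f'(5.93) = -304.34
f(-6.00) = 732.36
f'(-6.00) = -358.95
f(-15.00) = 10966.98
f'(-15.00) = -2168.94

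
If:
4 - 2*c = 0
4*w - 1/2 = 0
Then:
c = 2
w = 1/8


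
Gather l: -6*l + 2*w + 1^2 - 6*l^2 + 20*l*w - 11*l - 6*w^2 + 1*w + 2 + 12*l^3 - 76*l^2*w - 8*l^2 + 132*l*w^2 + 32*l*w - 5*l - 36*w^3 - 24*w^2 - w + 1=12*l^3 + l^2*(-76*w - 14) + l*(132*w^2 + 52*w - 22) - 36*w^3 - 30*w^2 + 2*w + 4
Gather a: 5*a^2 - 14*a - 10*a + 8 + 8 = 5*a^2 - 24*a + 16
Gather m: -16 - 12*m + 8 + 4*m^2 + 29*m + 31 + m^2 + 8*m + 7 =5*m^2 + 25*m + 30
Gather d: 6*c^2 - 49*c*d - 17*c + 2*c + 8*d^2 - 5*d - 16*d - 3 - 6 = 6*c^2 - 15*c + 8*d^2 + d*(-49*c - 21) - 9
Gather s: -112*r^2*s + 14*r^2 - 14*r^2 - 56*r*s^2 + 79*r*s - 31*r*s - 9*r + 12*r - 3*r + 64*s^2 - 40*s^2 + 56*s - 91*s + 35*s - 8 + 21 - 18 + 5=s^2*(24 - 56*r) + s*(-112*r^2 + 48*r)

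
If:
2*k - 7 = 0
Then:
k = 7/2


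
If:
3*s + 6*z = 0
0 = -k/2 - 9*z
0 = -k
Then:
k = 0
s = 0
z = 0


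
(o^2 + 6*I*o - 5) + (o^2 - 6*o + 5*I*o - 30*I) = 2*o^2 - 6*o + 11*I*o - 5 - 30*I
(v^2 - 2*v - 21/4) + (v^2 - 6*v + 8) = 2*v^2 - 8*v + 11/4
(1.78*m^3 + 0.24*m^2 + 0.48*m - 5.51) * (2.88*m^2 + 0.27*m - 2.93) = 5.1264*m^5 + 1.1718*m^4 - 3.7682*m^3 - 16.4424*m^2 - 2.8941*m + 16.1443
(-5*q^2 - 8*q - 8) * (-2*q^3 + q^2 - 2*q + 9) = 10*q^5 + 11*q^4 + 18*q^3 - 37*q^2 - 56*q - 72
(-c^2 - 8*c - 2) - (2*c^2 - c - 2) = -3*c^2 - 7*c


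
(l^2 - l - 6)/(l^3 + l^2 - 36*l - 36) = (l^2 - l - 6)/(l^3 + l^2 - 36*l - 36)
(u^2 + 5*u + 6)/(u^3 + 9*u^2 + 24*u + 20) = (u + 3)/(u^2 + 7*u + 10)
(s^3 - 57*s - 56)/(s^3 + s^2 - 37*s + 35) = (s^2 - 7*s - 8)/(s^2 - 6*s + 5)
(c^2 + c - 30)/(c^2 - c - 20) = (c + 6)/(c + 4)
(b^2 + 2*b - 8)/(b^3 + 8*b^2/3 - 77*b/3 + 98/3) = 3*(b + 4)/(3*b^2 + 14*b - 49)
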